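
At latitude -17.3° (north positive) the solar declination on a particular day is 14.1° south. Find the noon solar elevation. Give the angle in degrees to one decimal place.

At local solar noon the hour angle is zero, so the elevation is 90° − |φ − δ| = 90° − |-17.3° − (-14.1°)| = 90° − 3.2° = 86.8°.

86.8°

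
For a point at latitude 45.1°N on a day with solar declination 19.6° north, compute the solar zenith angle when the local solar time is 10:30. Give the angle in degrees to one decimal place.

Hour angle H = 15° × (10.5 − 12) = -22.50°.
cos θ_z = sin(45.1°) sin(19.6°) + cos(45.1°) cos(19.6°) cos(-22.50°) = 0.2376 + 0.6144 = 0.8520.
θ_z = arccos(0.8520) = 31.57°.

31.6°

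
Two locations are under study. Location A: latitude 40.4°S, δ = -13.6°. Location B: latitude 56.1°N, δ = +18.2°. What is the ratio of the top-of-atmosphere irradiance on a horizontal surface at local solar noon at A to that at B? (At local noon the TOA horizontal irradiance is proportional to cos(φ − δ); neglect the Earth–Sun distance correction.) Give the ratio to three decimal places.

1.131

A: cos θ_z = cos(-40.4° − (-13.6°)) = 0.8926.
B: cos θ_z = cos(56.1° − (18.2°)) = 0.7891.
Ratio A/B = 0.8926 / 0.7891 = 1.1312.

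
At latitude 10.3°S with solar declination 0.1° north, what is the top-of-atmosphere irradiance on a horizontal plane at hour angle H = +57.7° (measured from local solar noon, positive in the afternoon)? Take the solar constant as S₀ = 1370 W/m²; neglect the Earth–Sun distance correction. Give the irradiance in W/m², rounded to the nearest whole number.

720 W/m²

With φ = -10.3°, δ = 0.1°, H = 57.70°: sin φ sin δ = -0.0003, cos φ cos δ cos H = 0.5257, so cos θ_z = 0.5254.
Top-of-atmosphere irradiance = S₀ cos θ_z = 1370 × 0.5254 = 719.80 W/m².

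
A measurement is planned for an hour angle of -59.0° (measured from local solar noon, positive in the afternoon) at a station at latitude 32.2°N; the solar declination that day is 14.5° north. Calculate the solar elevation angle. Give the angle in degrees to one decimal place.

33.7°

cos θ_z = sin φ sin δ + cos φ cos δ cos H = (0.5329)(0.2504) + (0.8462)(0.9681)(0.5150) = 0.5553.
θ_z = arccos(0.5553) = 56.27°, so the elevation is 90° − 56.27° = 33.73°.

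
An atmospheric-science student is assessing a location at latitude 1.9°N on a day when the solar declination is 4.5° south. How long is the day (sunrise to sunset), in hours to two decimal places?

11.98 hours

The sunset hour angle satisfies cos H_s = −tan φ tan δ = 0.0026, giving H_s = 89.85°.
Day length = 2 H_s / 15° h⁻¹ = 179.70° / 15 = 11.980 h.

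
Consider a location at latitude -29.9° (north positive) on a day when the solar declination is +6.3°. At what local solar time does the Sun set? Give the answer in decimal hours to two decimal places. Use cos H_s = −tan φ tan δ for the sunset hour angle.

17.76 h

−tan φ tan δ = −(-0.5750)(0.1104) = 0.0635; H_s = arccos(0.0635) = 86.36°.
Sunset is at 12 + H_s/15 = 12 + 5.757 = 17.757 h local solar time.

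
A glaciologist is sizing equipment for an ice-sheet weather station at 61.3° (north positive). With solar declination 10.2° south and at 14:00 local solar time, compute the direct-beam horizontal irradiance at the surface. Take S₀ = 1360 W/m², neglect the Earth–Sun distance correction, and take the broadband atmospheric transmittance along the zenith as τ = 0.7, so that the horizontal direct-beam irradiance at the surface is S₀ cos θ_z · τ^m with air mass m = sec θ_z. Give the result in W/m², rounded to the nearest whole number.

Hour angle H = 15° × (14 − 12) = 30.00°.
cos θ_z = sin φ sin δ + cos φ cos δ cos H = (0.8771)(-0.1771) + (0.4802)(0.9842)(0.8660) = 0.2539.
Air mass m = 1/cos θ_z = 1/0.2539 = 3.939; τ^m = 0.7^3.939 = 0.2454.
Surface direct beam = 1360 × 0.2539 × 0.2454 = 84.74 W/m².

85 W/m²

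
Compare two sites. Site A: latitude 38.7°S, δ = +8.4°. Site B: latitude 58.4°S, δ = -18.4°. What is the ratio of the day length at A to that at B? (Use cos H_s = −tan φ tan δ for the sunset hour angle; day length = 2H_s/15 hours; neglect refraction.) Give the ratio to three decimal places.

A: H_s = arccos(−tan -38.7° · tan 8.4°) = 83.21°, so 2H_s/15 = 11.0947 h.
B: H_s = arccos(−tan -58.4° · tan -18.4°) = 122.73°, so 2H_s/15 = 16.3640 h.
Ratio A/B = 11.0947 / 16.3640 = 0.6780.

0.678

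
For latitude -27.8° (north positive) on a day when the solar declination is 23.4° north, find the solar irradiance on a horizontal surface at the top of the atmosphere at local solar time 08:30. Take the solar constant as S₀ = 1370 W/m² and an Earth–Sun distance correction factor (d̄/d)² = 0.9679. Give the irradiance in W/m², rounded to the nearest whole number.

410 W/m²

Hour angle H = 15° × (8.5 − 12) = -52.50°.
cos θ_z = sin(-27.8°) sin(23.4°) + cos(-27.8°) cos(23.4°) cos(-52.50°) = -0.1852 + 0.4942 = 0.3090.
Top-of-atmosphere irradiance = S₀ (d̄/d)² cos θ_z = 1370 × 0.9679 × 0.3090 = 409.74 W/m².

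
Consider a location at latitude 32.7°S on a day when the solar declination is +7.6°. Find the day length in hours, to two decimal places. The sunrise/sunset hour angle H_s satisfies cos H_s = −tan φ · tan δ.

11.34 hours

cos H_s = −tan(-32.7°) · tan(7.6°) = 0.0857, so H_s = arccos(0.0857) = 85.08°.
Day length = 2 H_s / 15° h⁻¹ = 170.16° / 15 = 11.344 h.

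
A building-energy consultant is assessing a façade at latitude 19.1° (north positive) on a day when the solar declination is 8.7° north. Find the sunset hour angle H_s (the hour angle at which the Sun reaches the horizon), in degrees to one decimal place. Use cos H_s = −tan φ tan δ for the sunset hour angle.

cos H_s = −tan(19.1°) · tan(8.7°) = -0.0530, so H_s = arccos(-0.0530) = 93.04°.

93.0°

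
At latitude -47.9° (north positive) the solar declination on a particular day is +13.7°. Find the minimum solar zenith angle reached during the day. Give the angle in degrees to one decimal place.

At local solar noon the hour angle is zero, so the zenith angle is |φ − δ| = |-47.9° − (13.7°)| = 61.6°.

61.6°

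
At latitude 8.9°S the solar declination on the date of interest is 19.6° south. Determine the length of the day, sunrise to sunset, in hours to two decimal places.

The sunset hour angle satisfies cos H_s = −tan φ tan δ = -0.0558, giving H_s = 93.20°.
Day length = 2 H_s / 15° h⁻¹ = 186.40° / 15 = 12.427 h.

12.43 hours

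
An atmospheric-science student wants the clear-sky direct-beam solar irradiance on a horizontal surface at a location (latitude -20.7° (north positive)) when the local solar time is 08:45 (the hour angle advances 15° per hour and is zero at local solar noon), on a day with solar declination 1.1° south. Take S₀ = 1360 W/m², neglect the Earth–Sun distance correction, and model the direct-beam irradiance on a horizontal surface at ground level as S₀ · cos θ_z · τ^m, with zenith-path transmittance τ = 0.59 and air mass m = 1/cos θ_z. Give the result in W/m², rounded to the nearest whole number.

Hour angle H = 15° × (8.75 − 12) = -48.75°.
cos θ_z = sin φ sin δ + cos φ cos δ cos H = (-0.3535)(-0.0192) + (0.9354)(0.9998)(0.6593) = 0.6234.
Air mass m = 1/cos θ_z = 1/0.6234 = 1.604; τ^m = 0.59^1.604 = 0.4290.
Surface direct beam = 1360 × 0.6234 × 0.4290 = 363.72 W/m².

364 W/m²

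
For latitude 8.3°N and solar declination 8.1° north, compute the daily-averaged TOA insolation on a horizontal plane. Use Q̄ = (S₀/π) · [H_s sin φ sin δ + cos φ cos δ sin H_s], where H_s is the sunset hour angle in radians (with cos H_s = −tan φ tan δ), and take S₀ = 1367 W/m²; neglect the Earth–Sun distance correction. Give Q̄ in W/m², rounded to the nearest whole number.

The sunset hour angle satisfies cos H_s = −tan φ tan δ = -0.0208, giving H_s = 91.19°. In radians, H_s = 1.5916.
H_s sin φ sin δ = 1.5916 × 0.1444 × 0.1409 = 0.0324.
cos φ cos δ sin H_s = 0.9895 × 0.9900 × 0.9998 = 0.9794.
Q̄ = (1367/π) × (0.0324 + 0.9794) = 435.13 × 1.0118 = 440.26 W/m².

440 W/m²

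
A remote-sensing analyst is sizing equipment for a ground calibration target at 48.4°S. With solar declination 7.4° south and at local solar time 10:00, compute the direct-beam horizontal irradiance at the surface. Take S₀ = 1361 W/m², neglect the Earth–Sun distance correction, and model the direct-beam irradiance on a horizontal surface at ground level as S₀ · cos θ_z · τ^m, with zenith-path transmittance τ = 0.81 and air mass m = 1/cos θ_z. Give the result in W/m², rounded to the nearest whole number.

Hour angle H = 15° × (10 − 12) = -30.00°.
cos θ_z = sin(-48.4°) sin(-7.4°) + cos(-48.4°) cos(-7.4°) cos(-30.00°) = 0.0963 + 0.5702 = 0.6665.
Air mass m = 1/cos θ_z = 1/0.6665 = 1.500; τ^m = 0.81^1.500 = 0.7290.
Surface direct beam = 1361 × 0.6665 × 0.7290 = 661.28 W/m².

661 W/m²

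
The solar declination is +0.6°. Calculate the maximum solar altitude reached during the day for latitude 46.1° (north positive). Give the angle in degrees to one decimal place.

At local solar noon the hour angle is zero, so the elevation is 90° − |φ − δ| = 90° − |46.1° − (0.6°)| = 90° − 45.5° = 44.5°.

44.5°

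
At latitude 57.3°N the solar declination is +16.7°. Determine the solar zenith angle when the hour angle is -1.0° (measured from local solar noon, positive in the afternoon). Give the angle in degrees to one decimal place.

40.6°

cos θ_z = sin φ sin δ + cos φ cos δ cos H = (0.8415)(0.2874) + (0.5402)(0.9578)(0.9998) = 0.7591.
θ_z = arccos(0.7591) = 40.62°.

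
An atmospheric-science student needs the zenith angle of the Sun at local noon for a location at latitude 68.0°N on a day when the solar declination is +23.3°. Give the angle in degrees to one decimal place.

44.7°

At local solar noon the hour angle is zero, so the zenith angle is |φ − δ| = |68.0° − (23.3°)| = 44.7°.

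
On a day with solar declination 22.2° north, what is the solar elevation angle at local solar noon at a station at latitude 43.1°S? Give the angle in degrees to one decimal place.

At local solar noon the hour angle is zero, so the elevation is 90° − |φ − δ| = 90° − |-43.1° − (22.2°)| = 90° − 65.3° = 24.7°.

24.7°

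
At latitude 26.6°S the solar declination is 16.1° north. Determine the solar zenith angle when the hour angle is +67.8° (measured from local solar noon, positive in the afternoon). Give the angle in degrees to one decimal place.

With φ = -26.6°, δ = 16.1°, H = 67.80°: sin φ sin δ = -0.1242, cos φ cos δ cos H = 0.3246, so cos θ_z = 0.2004.
θ_z = arccos(0.2004) = 78.44°.

78.4°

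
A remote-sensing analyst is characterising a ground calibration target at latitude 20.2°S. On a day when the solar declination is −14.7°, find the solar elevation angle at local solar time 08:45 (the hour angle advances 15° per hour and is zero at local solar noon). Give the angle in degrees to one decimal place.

Hour angle H = 15° × (8.75 − 12) = -48.75°.
cos θ_z = sin(-20.2°) sin(-14.7°) + cos(-20.2°) cos(-14.7°) cos(-48.75°) = 0.0876 + 0.5985 = 0.6861.
θ_z = arccos(0.6861) = 46.68°, so the elevation is 90° − 46.68° = 43.32°.

43.3°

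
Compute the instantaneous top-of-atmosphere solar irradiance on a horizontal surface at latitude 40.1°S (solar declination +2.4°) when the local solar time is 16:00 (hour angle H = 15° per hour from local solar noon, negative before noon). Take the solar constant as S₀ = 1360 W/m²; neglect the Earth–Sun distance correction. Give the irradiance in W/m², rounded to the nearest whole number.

Hour angle H = 15° × (16 − 12) = 60.00°.
cos θ_z = sin φ sin δ + cos φ cos δ cos H = (-0.6441)(0.0419) + (0.7649)(0.9991)(0.5000) = 0.3551.
Top-of-atmosphere irradiance = S₀ cos θ_z = 1360 × 0.3551 = 482.94 W/m².

483 W/m²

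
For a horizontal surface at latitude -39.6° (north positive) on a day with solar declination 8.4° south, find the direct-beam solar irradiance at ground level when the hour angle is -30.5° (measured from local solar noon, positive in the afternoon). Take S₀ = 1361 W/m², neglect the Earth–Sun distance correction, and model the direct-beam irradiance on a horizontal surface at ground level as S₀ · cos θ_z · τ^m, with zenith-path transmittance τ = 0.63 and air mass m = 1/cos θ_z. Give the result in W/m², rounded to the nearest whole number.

551 W/m²

cos θ_z = sin(-39.6°) sin(-8.4°) + cos(-39.6°) cos(-8.4°) cos(-30.50°) = 0.0931 + 0.6568 = 0.7499.
Air mass m = 1/cos θ_z = 1/0.7499 = 1.334; τ^m = 0.63^1.334 = 0.5399.
Surface direct beam = 1361 × 0.7499 × 0.5399 = 551.03 W/m².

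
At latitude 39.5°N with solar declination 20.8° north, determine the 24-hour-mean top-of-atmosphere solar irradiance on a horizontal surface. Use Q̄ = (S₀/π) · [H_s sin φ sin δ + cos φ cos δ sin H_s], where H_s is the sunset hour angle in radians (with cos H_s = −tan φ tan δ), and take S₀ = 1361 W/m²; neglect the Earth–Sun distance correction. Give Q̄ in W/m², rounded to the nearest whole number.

482 W/m²

cos H_s = −tan(39.5°) · tan(20.8°) = -0.3131, so H_s = arccos(-0.3131) = 108.25°. In radians, H_s = 1.8893.
H_s sin φ sin δ = 1.8893 × 0.6361 × 0.3551 = 0.4268.
cos φ cos δ sin H_s = 0.7716 × 0.9348 × 0.9497 = 0.6850.
Q̄ = (1361/π) × (0.4268 + 0.6850) = 433.22 × 1.1118 = 481.65 W/m².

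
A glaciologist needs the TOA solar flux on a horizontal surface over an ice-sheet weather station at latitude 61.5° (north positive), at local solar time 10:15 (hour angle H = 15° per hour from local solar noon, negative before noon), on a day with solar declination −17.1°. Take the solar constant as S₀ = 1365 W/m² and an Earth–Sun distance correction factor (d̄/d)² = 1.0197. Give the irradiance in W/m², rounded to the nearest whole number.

Hour angle H = 15° × (10.25 − 12) = -26.25°.
With φ = 61.5°, δ = -17.1°, H = -26.25°: sin φ sin δ = -0.2584, cos φ cos δ cos H = 0.4090, so cos θ_z = 0.1506.
Top-of-atmosphere irradiance = S₀ (d̄/d)² cos θ_z = 1365 × 1.0197 × 0.1506 = 209.62 W/m².

210 W/m²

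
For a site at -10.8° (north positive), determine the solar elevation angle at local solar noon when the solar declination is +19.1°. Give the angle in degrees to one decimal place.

60.1°

At local solar noon the hour angle is zero, so the elevation is 90° − |φ − δ| = 90° − |-10.8° − (19.1°)| = 90° − 29.9° = 60.1°.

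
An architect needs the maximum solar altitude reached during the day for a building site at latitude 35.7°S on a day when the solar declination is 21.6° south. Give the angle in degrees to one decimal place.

75.9°

At local solar noon the hour angle is zero, so the elevation is 90° − |φ − δ| = 90° − |-35.7° − (-21.6°)| = 90° − 14.1° = 75.9°.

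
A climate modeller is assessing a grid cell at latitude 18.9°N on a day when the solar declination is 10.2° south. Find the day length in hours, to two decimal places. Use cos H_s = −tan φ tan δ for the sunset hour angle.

11.53 hours

The sunset hour angle satisfies cos H_s = −tan φ tan δ = 0.0616, giving H_s = 86.47°.
Day length = 2 H_s / 15° h⁻¹ = 172.94° / 15 = 11.529 h.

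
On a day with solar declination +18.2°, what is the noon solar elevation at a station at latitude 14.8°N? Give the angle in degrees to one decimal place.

At local solar noon the hour angle is zero, so the elevation is 90° − |φ − δ| = 90° − |14.8° − (18.2°)| = 90° − 3.4° = 86.6°.

86.6°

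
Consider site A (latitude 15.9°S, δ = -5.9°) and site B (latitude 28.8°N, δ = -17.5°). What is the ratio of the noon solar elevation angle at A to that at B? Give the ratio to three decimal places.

1.831

A: 90° − |-15.9 − (-5.9)| = 80.00°.
B: 90° − |28.8 − (-17.5)| = 43.70°.
Ratio A/B = 80.0000 / 43.7000 = 1.8307.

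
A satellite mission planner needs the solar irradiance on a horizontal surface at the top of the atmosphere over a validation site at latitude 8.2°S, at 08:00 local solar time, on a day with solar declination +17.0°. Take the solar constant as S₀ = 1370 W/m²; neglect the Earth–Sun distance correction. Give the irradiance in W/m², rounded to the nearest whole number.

591 W/m²

Hour angle H = 15° × (8 − 12) = -60.00°.
With φ = -8.2°, δ = 17.0°, H = -60.00°: sin φ sin δ = -0.0417, cos φ cos δ cos H = 0.4733, so cos θ_z = 0.4316.
Top-of-atmosphere irradiance = S₀ cos θ_z = 1370 × 0.4316 = 591.29 W/m².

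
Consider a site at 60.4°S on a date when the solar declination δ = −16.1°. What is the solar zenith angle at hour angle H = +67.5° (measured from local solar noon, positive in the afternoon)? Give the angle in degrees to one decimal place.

65.0°

With φ = -60.4°, δ = -16.1°, H = 67.50°: sin φ sin δ = 0.2411, cos φ cos δ cos H = 0.1816, so cos θ_z = 0.4227.
θ_z = arccos(0.4227) = 64.99°.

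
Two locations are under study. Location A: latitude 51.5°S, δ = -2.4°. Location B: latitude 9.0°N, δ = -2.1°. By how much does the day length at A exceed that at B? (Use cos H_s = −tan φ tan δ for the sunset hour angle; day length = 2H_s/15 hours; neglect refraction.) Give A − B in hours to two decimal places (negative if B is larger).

A: H_s = arccos(−tan -51.5° · tan -2.4°) = 93.02°, so 2H_s/15 = 12.4027 h.
B: H_s = arccos(−tan 9.0° · tan -2.1°) = 89.67°, so 2H_s/15 = 11.9560 h.
A − B = 12.4027 − 11.9560 = 0.4467 h.

+0.45 h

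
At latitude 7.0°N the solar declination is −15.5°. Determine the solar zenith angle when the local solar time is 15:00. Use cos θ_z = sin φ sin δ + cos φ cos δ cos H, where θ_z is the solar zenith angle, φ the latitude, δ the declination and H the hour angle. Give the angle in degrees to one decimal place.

Hour angle H = 15° × (15 − 12) = 45.00°.
cos θ_z = sin(7.0°) sin(-15.5°) + cos(7.0°) cos(-15.5°) cos(45.00°) = -0.0326 + 0.6763 = 0.6437.
θ_z = arccos(0.6437) = 49.93°.

49.9°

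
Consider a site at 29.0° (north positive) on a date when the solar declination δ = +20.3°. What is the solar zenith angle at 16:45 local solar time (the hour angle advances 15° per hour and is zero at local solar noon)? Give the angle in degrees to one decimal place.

64.4°

Hour angle H = 15° × (16.75 − 12) = 71.25°.
cos θ_z = sin φ sin δ + cos φ cos δ cos H = (0.4848)(0.3469) + (0.8746)(0.9379)(0.3214) = 0.4318.
θ_z = arccos(0.4318) = 64.42°.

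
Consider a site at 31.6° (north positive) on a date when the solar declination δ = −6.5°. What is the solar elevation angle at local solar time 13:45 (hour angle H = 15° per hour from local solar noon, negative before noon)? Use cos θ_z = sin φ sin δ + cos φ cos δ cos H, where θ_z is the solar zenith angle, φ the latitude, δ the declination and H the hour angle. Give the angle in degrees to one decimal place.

44.4°

Hour angle H = 15° × (13.75 − 12) = 26.25°.
With φ = 31.6°, δ = -6.5°, H = 26.25°: sin φ sin δ = -0.0593, cos φ cos δ cos H = 0.7590, so cos θ_z = 0.6997.
θ_z = arccos(0.6997) = 45.60°, so the elevation is 90° − 45.60° = 44.40°.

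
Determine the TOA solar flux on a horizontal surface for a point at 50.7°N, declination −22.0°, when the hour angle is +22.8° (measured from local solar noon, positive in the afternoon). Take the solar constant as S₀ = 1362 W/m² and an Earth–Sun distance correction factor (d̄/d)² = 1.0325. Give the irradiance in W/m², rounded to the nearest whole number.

354 W/m²

cos θ_z = sin φ sin δ + cos φ cos δ cos H = (0.7738)(-0.3746) + (0.6334)(0.9272)(0.9219) = 0.2516.
Top-of-atmosphere irradiance = S₀ (d̄/d)² cos θ_z = 1362 × 1.0325 × 0.2516 = 353.82 W/m².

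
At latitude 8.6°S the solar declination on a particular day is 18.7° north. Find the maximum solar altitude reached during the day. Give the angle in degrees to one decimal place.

62.7°

At local solar noon the hour angle is zero, so the elevation is 90° − |φ − δ| = 90° − |-8.6° − (18.7°)| = 90° − 27.3° = 62.7°.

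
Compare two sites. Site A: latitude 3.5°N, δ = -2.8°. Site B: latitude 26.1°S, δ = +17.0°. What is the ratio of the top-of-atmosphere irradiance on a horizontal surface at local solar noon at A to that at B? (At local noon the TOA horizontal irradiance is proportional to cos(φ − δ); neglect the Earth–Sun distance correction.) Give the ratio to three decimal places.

A: cos θ_z = cos(3.5° − (-2.8°)) = 0.9940.
B: cos θ_z = cos(-26.1° − (17.0°)) = 0.7302.
Ratio A/B = 0.9940 / 0.7302 = 1.3613.

1.361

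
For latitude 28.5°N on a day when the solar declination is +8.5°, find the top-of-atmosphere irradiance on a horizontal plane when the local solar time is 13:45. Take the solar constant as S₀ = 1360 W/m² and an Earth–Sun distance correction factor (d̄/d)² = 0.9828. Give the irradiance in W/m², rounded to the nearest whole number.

1136 W/m²

Hour angle H = 15° × (13.75 − 12) = 26.25°.
With φ = 28.5°, δ = 8.5°, H = 26.25°: sin φ sin δ = 0.0705, cos φ cos δ cos H = 0.7795, so cos θ_z = 0.8500.
Top-of-atmosphere irradiance = S₀ (d̄/d)² cos θ_z = 1360 × 0.9828 × 0.8500 = 1136.12 W/m².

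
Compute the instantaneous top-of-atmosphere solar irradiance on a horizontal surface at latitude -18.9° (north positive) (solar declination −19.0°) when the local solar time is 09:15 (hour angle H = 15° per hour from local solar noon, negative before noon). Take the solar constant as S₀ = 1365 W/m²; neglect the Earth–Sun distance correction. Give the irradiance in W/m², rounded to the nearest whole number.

1062 W/m²

Hour angle H = 15° × (9.25 − 12) = -41.25°.
cos θ_z = sin φ sin δ + cos φ cos δ cos H = (-0.3239)(-0.3256) + (0.9461)(0.9455)(0.7518) = 0.7780.
Top-of-atmosphere irradiance = S₀ cos θ_z = 1365 × 0.7780 = 1061.97 W/m².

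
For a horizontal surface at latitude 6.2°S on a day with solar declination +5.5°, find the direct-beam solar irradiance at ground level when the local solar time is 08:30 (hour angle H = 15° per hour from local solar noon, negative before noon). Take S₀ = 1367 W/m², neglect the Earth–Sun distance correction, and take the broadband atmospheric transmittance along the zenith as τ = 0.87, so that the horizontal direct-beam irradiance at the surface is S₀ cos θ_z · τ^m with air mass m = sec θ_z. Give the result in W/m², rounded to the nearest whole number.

Hour angle H = 15° × (8.5 − 12) = -52.50°.
cos θ_z = sin φ sin δ + cos φ cos δ cos H = (-0.1080)(0.0958) + (0.9942)(0.9954)(0.6088) = 0.5921.
Air mass m = 1/cos θ_z = 1/0.5921 = 1.689; τ^m = 0.87^1.689 = 0.7904.
Surface direct beam = 1367 × 0.5921 × 0.7904 = 639.75 W/m².

640 W/m²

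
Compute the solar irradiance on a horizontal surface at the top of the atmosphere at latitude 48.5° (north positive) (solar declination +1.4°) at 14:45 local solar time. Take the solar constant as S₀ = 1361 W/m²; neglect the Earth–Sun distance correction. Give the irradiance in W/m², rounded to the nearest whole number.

703 W/m²

Hour angle H = 15° × (14.75 − 12) = 41.25°.
cos θ_z = sin φ sin δ + cos φ cos δ cos H = (0.7490)(0.0244) + (0.6626)(0.9997)(0.7518) = 0.5163.
Top-of-atmosphere irradiance = S₀ cos θ_z = 1361 × 0.5163 = 702.68 W/m².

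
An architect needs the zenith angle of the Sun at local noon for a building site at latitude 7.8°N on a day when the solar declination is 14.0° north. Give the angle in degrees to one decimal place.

6.2°

At local solar noon the hour angle is zero, so the zenith angle is |φ − δ| = |7.8° − (14.0°)| = 6.2°.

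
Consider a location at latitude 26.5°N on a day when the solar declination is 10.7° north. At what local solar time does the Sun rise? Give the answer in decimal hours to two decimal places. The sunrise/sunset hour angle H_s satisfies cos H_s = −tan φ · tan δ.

5.64 h

−tan φ tan δ = −(0.4986)(0.1890) = -0.0942; H_s = arccos(-0.0942) = 95.41°.
Sunrise is at 12 − H_s/15 = 12 − 6.361 = 5.639 h local solar time.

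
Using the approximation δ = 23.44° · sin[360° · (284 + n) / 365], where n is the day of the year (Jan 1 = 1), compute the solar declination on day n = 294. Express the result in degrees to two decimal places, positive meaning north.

360 × (284 + 294) / 365 = 570.082°; sin(570.082°) = -0.5012.
δ = 23.44 × -0.5012 = -11.748° ≈ -11.75°.

-11.75°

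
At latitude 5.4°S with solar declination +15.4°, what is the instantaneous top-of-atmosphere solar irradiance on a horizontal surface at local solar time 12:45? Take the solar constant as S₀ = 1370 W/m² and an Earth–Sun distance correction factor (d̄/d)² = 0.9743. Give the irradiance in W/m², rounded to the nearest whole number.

Hour angle H = 15° × (12.75 − 12) = 11.25°.
cos θ_z = sin(-5.4°) sin(15.4°) + cos(-5.4°) cos(15.4°) cos(11.25°) = -0.0250 + 0.9414 = 0.9164.
Top-of-atmosphere irradiance = S₀ (d̄/d)² cos θ_z = 1370 × 0.9743 × 0.9164 = 1223.20 W/m².

1223 W/m²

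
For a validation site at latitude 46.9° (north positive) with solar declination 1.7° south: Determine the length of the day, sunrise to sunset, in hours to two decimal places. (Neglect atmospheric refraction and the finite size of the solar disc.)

cos H_s = −tan(46.9°) · tan(-1.7°) = 0.0317, so H_s = arccos(0.0317) = 88.18°.
Day length = 2 H_s / 15° h⁻¹ = 176.36° / 15 = 11.757 h.

11.76 hours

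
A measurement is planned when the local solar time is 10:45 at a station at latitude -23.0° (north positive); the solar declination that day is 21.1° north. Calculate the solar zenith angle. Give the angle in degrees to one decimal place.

Hour angle H = 15° × (10.75 − 12) = -18.75°.
With φ = -23.0°, δ = 21.1°, H = -18.75°: sin φ sin δ = -0.1407, cos φ cos δ cos H = 0.8132, so cos θ_z = 0.6725.
θ_z = arccos(0.6725) = 47.74°.

47.7°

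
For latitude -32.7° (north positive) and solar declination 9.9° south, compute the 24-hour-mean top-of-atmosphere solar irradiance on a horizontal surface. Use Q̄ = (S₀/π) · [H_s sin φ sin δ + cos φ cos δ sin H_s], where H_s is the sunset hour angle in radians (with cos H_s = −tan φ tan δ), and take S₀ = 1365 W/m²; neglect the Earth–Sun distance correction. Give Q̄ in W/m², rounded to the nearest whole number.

426 W/m²

The sunset hour angle satisfies cos H_s = −tan φ tan δ = -0.1120, giving H_s = 96.43°. In radians, H_s = 1.6830.
H_s sin φ sin δ = 1.6830 × -0.5402 × -0.1719 = 0.1563.
cos φ cos δ sin H_s = 0.8415 × 0.9851 × 0.9937 = 0.8237.
Q̄ = (1365/π) × (0.1563 + 0.8237) = 434.49 × 0.9800 = 425.80 W/m².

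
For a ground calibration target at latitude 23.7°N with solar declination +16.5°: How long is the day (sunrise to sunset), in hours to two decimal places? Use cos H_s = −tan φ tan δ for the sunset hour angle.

13.00 hours

−tan φ tan δ = −(0.4390)(0.2962) = -0.1300; H_s = arccos(-0.1300) = 97.47°.
Day length = 2 H_s / 15° h⁻¹ = 194.94° / 15 = 12.996 h.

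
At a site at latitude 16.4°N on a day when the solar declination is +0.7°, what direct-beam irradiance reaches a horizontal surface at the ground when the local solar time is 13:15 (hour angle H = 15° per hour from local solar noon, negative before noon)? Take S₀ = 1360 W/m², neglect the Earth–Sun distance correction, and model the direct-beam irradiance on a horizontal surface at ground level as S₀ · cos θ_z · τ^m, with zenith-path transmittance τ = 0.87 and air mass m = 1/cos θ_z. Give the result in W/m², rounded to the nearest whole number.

1064 W/m²

Hour angle H = 15° × (13.25 − 12) = 18.75°.
cos θ_z = sin φ sin δ + cos φ cos δ cos H = (0.2823)(0.0122) + (0.9593)(0.9999)(0.9469) = 0.9117.
Air mass m = 1/cos θ_z = 1/0.9117 = 1.097; τ^m = 0.87^1.097 = 0.8583.
Surface direct beam = 1360 × 0.9117 × 0.8583 = 1064.22 W/m².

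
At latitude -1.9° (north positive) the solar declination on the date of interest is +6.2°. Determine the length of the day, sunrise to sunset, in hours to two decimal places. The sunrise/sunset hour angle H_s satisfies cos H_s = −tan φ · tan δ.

11.97 hours

cos H_s = −tan(-1.9°) · tan(6.2°) = 0.0036, so H_s = arccos(0.0036) = 89.79°.
Day length = 2 H_s / 15° h⁻¹ = 179.58° / 15 = 11.972 h.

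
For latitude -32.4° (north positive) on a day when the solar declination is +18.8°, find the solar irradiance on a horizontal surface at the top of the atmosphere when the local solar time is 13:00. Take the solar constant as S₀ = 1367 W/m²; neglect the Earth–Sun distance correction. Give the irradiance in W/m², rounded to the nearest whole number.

819 W/m²

Hour angle H = 15° × (13 − 12) = 15.00°.
cos θ_z = sin φ sin δ + cos φ cos δ cos H = (-0.5358)(0.3223) + (0.8443)(0.9466)(0.9659) = 0.5993.
Top-of-atmosphere irradiance = S₀ cos θ_z = 1367 × 0.5993 = 819.24 W/m².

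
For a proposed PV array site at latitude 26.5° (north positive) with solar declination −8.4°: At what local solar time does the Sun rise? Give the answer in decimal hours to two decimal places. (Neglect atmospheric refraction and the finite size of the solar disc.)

cos H_s = −tan(26.5°) · tan(-8.4°) = 0.0736, so H_s = arccos(0.0736) = 85.78°.
Sunrise is at 12 − H_s/15 = 12 − 5.719 = 6.281 h local solar time.

6.28 h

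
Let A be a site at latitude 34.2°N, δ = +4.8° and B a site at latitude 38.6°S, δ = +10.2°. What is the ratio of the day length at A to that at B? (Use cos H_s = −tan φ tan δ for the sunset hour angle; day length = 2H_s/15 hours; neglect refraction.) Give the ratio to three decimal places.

1.141

A: H_s = arccos(−tan 34.2° · tan 4.8°) = 93.27°, so 2H_s/15 = 12.4360 h.
B: H_s = arccos(−tan -38.6° · tan 10.2°) = 81.74°, so 2H_s/15 = 10.8987 h.
Ratio A/B = 12.4360 / 10.8987 = 1.1411.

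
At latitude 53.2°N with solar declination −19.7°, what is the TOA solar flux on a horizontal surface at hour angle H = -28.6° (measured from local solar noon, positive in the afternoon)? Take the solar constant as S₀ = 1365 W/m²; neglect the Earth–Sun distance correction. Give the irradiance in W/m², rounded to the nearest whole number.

307 W/m²

With φ = 53.2°, δ = -19.7°, H = -28.60°: sin φ sin δ = -0.2699, cos φ cos δ cos H = 0.4951, so cos θ_z = 0.2252.
Top-of-atmosphere irradiance = S₀ cos θ_z = 1365 × 0.2252 = 307.40 W/m².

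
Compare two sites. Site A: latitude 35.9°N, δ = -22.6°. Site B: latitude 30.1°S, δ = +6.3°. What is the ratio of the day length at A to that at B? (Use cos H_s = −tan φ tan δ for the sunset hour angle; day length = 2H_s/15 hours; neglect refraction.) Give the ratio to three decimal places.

0.839

A: H_s = arccos(−tan 35.9° · tan -22.6°) = 72.46°, so 2H_s/15 = 9.6613 h.
B: H_s = arccos(−tan -30.1° · tan 6.3°) = 86.33°, so 2H_s/15 = 11.5107 h.
Ratio A/B = 9.6613 / 11.5107 = 0.8393.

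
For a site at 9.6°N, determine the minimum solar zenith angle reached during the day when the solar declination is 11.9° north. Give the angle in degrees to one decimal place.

2.3°

At local solar noon the hour angle is zero, so the zenith angle is |φ − δ| = |9.6° − (11.9°)| = 2.3°.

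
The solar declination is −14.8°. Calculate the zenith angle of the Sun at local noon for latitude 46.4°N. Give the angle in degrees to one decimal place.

61.2°

At local solar noon the hour angle is zero, so the zenith angle is |φ − δ| = |46.4° − (-14.8°)| = 61.2°.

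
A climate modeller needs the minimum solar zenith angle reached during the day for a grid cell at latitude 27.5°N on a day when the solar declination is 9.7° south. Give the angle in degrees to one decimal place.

At local solar noon the hour angle is zero, so the zenith angle is |φ − δ| = |27.5° − (-9.7°)| = 37.2°.

37.2°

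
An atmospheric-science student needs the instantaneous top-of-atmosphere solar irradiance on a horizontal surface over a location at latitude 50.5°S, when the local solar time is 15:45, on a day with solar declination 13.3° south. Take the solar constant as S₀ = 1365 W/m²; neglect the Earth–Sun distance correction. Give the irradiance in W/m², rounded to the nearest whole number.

Hour angle H = 15° × (15.75 − 12) = 56.25°.
cos θ_z = sin φ sin δ + cos φ cos δ cos H = (-0.7716)(-0.2300) + (0.6361)(0.9732)(0.5556) = 0.5214.
Top-of-atmosphere irradiance = S₀ cos θ_z = 1365 × 0.5214 = 711.71 W/m².

712 W/m²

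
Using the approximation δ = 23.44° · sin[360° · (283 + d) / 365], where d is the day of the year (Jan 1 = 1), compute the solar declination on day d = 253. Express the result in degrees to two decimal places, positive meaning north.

+4.61°

360 × (283 + 253) / 365 = 528.658°; sin(528.658°) = 0.1967.
δ = 23.44 × 0.1967 = 4.611° ≈ +4.61°.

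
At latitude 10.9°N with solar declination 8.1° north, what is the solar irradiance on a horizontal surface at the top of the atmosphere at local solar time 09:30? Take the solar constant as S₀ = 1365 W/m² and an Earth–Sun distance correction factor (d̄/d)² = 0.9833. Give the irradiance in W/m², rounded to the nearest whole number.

1071 W/m²

Hour angle H = 15° × (9.5 − 12) = -37.50°.
cos θ_z = sin(10.9°) sin(8.1°) + cos(10.9°) cos(8.1°) cos(-37.50°) = 0.0266 + 0.7713 = 0.7979.
Top-of-atmosphere irradiance = S₀ (d̄/d)² cos θ_z = 1365 × 0.9833 × 0.7979 = 1070.94 W/m².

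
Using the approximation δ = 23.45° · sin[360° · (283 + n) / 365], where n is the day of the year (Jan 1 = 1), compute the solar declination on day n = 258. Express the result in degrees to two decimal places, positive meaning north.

360 × (283 + 258) / 365 = 533.589°; sin(533.589°) = 0.1117.
δ = 23.45 × 0.1117 = 2.619° ≈ +2.62°.

+2.62°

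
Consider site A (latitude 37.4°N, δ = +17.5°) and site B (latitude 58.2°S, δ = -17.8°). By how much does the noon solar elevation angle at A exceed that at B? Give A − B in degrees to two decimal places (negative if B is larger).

A: 90° − |37.4 − (17.5)| = 70.10°.
B: 90° − |-58.2 − (-17.8)| = 49.60°.
A − B = 70.10 − 49.60 = 20.50°.

+20.50°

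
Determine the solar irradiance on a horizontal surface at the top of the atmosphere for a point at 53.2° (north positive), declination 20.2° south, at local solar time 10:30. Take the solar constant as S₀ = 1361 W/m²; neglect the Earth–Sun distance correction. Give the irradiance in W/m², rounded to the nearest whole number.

331 W/m²

Hour angle H = 15° × (10.5 − 12) = -22.50°.
cos θ_z = sin(53.2°) sin(-20.2°) + cos(53.2°) cos(-20.2°) cos(-22.50°) = -0.2765 + 0.5194 = 0.2429.
Top-of-atmosphere irradiance = S₀ cos θ_z = 1361 × 0.2429 = 330.59 W/m².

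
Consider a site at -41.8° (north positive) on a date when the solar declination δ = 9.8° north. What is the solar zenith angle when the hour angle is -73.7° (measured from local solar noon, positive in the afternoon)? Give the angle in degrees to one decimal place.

cos θ_z = sin(-41.8°) sin(9.8°) + cos(-41.8°) cos(9.8°) cos(-73.70°) = -0.1135 + 0.2062 = 0.0927.
θ_z = arccos(0.0927) = 84.68°.

84.7°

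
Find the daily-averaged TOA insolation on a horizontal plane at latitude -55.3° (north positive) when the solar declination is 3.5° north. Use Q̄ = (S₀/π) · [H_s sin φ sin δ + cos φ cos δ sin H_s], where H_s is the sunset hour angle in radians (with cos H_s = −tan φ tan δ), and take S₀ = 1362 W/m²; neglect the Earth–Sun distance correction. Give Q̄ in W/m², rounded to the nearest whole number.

213 W/m²

The sunset hour angle satisfies cos H_s = −tan φ tan δ = 0.0883, giving H_s = 84.93°. In radians, H_s = 1.4823.
H_s sin φ sin δ = 1.4823 × -0.8221 × 0.0610 = -0.0743.
cos φ cos δ sin H_s = 0.5693 × 0.9981 × 0.9961 = 0.5660.
Q̄ = (1362/π) × (-0.0743 + 0.5660) = 433.54 × 0.4917 = 213.17 W/m².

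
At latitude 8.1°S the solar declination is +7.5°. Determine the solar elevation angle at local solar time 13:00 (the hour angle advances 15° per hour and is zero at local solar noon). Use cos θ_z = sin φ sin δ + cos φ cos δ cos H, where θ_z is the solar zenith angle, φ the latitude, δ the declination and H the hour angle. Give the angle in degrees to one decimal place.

Hour angle H = 15° × (13 − 12) = 15.00°.
cos θ_z = sin(-8.1°) sin(7.5°) + cos(-8.1°) cos(7.5°) cos(15.00°) = -0.0184 + 0.9481 = 0.9297.
θ_z = arccos(0.9297) = 21.61°, so the elevation is 90° − 21.61° = 68.39°.

68.4°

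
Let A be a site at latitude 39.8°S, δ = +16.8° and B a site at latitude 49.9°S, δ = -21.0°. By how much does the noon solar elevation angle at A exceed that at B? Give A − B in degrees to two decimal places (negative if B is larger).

A: 90° − |-39.8 − (16.8)| = 33.40°.
B: 90° − |-49.9 − (-21.0)| = 61.10°.
A − B = 33.40 − 61.10 = -27.70°.

-27.70°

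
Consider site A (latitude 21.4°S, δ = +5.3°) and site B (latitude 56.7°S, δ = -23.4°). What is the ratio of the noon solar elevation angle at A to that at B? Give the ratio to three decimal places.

A: 90° − |-21.4 − (5.3)| = 63.30°.
B: 90° − |-56.7 − (-23.4)| = 56.70°.
Ratio A/B = 63.3000 / 56.7000 = 1.1164.

1.116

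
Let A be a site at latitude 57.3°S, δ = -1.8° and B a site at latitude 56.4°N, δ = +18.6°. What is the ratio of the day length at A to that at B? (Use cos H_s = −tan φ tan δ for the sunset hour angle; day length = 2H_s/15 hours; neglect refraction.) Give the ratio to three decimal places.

0.771

A: H_s = arccos(−tan -57.3° · tan -1.8°) = 92.81°, so 2H_s/15 = 12.3747 h.
B: H_s = arccos(−tan 56.4° · tan 18.6°) = 120.43°, so 2H_s/15 = 16.0573 h.
Ratio A/B = 12.3747 / 16.0573 = 0.7707.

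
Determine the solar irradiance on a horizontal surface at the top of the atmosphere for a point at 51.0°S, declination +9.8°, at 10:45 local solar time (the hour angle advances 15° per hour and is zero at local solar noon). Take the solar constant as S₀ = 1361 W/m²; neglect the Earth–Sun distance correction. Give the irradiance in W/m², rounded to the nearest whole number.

Hour angle H = 15° × (10.75 − 12) = -18.75°.
cos θ_z = sin(-51.0°) sin(9.8°) + cos(-51.0°) cos(9.8°) cos(-18.75°) = -0.1323 + 0.5872 = 0.4549.
Top-of-atmosphere irradiance = S₀ cos θ_z = 1361 × 0.4549 = 619.12 W/m².

619 W/m²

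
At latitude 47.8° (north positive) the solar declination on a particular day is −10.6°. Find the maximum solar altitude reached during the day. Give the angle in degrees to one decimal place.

31.6°

At local solar noon the hour angle is zero, so the elevation is 90° − |φ − δ| = 90° − |47.8° − (-10.6°)| = 90° − 58.4° = 31.6°.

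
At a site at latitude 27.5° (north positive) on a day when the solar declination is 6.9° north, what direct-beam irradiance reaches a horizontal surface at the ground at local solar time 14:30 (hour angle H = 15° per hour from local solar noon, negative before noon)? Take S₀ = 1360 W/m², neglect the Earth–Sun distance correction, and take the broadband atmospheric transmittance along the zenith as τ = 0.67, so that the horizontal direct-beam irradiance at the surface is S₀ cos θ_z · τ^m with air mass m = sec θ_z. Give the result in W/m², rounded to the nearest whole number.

603 W/m²

Hour angle H = 15° × (14.5 − 12) = 37.50°.
With φ = 27.5°, δ = 6.9°, H = 37.50°: sin φ sin δ = 0.0555, cos φ cos δ cos H = 0.6986, so cos θ_z = 0.7541.
Air mass m = 1/cos θ_z = 1/0.7541 = 1.326; τ^m = 0.67^1.326 = 0.5880.
Surface direct beam = 1360 × 0.7541 × 0.5880 = 603.04 W/m².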